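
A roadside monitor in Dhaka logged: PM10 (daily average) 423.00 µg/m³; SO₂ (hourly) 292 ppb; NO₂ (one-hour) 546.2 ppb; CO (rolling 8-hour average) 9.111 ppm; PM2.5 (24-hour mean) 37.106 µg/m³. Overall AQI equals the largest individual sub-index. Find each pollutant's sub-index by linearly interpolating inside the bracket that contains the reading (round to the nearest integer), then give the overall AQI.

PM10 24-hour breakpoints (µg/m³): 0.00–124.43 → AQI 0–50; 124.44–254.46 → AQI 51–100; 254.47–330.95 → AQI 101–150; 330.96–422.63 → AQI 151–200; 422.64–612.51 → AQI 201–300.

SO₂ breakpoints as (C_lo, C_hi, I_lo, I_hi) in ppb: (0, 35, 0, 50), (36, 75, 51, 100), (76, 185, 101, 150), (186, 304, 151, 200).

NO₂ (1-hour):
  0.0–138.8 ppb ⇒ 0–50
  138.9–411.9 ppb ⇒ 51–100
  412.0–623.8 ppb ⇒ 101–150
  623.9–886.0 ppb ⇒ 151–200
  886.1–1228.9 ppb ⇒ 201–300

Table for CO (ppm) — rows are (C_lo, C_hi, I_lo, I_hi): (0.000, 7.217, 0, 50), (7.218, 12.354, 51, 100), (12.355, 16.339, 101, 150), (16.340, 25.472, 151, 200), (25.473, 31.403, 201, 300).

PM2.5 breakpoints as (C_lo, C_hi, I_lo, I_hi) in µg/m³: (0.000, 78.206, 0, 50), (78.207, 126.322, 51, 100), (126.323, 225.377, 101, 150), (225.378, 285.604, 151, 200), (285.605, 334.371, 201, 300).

201

PM10 423.00: bracket 422.64–612.51 → index 201–300; slope 99/189.87, offset 0.36.
AQI = 201 + 99/189.87·0.36 ≈ 201.19 ⇒ 201.
SO₂ 292: bracket 186–304 → index 151–200; slope 49/118, offset 106.
AQI = 151 + 49/118·106 ≈ 195.02 ⇒ 195.
NO₂: 546.2 ∈ [412.0, 623.8] ↔ index [101, 150].
101 + (546.2−412.0)·(150−101)/(623.8−412.0) = 101 + 134.2·49/211.8 ≈ 132.05, so AQI = 132.
CO 9.111: bracket 7.218–12.354 → index 51–100; slope 49/5.136, offset 1.893.
AQI = 51 + 49/5.136·1.893 ≈ 69.06 ⇒ 69.
PM2.5 37.106: bracket 0.000–78.206 → index 0–50; slope 50/78.206, offset 37.106.
AQI = 0 + 50/78.206·37.106 ≈ 23.72 ⇒ 24.
Sub-indices: PM10→201, SO₂→195, NO₂→132, CO→69, PM2.5→24. Overall AQI = max = 201; dominant pollutant is PM10.
AQI 201: Very Unhealthy.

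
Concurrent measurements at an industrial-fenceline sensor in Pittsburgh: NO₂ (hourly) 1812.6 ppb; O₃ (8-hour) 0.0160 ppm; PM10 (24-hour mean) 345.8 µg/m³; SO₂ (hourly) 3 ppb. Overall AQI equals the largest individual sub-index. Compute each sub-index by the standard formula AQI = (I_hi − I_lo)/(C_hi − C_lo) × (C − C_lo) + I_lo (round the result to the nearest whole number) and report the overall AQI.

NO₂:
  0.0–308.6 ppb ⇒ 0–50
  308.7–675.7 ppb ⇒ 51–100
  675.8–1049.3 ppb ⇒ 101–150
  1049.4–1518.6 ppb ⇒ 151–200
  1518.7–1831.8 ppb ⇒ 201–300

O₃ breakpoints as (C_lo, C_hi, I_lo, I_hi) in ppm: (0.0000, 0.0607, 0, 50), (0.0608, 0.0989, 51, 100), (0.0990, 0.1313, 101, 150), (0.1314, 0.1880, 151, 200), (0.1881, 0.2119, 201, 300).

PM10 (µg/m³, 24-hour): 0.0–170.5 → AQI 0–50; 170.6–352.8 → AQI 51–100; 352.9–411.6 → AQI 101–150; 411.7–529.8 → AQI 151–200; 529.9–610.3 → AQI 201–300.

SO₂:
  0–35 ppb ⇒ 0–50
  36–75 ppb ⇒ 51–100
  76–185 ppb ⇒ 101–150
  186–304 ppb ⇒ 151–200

NO₂: row 1518.7–1831.8 (AQI 201–300). (300−201)·(1812.6−1518.7)/(1831.8−1518.7) + 201 = 99·293.9/313.1 + 201 ≈ 293.93 → 294.
O₃: 0.0160 ∈ [0.0000, 0.0607] ↔ index [0, 50].
0 + (0.0160−0.0000)·(50−0)/(0.0607−0.0000) = 0 + 0.0160·50/0.0607 ≈ 13.18, so AQI = 13.
PM10: 345.8 lies in 170.6–352.8, so I_lo=51, I_hi=100, C_lo=170.6, C_hi=352.8.
(100−51)/(352.8−170.6) × (345.8−170.6) + 51 = 49/182.2 × 175.2 + 51 ≈ 98.12 → 98.
SO₂ 3: bracket 0–35 → index 0–50; slope 50/35, offset 3.
AQI = 0 + 50/35·3 ≈ 4.29 ⇒ 4.
Sub-indices: NO₂→294, O₃→13, PM10→98, SO₂→4. Overall AQI = max = 294; dominant pollutant is NO₂.
AQI 294: Very Unhealthy.

294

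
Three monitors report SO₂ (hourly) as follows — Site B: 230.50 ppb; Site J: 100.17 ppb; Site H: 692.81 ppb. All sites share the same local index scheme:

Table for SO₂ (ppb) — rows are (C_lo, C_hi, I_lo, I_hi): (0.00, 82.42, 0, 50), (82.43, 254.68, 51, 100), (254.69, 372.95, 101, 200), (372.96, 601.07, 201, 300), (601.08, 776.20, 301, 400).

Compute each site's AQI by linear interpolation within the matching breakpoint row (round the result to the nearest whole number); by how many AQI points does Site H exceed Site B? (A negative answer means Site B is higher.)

Site B: row 82.43–254.68 (AQI 51–100). (100−51)·(230.50−82.43)/(254.68−82.43) + 51 = 49·148.07/172.25 + 51 ≈ 93.12 → 93.
Site J: 100.17 ∈ [82.43, 254.68] ↔ index [51, 100].
51 + (100.17−82.43)·(100−51)/(254.68−82.43) = 51 + 17.74·49/172.25 ≈ 56.05, so AQI = 56.
Site H: 692.81 ∈ [601.08, 776.20] ↔ index [301, 400].
301 + (692.81−601.08)·(400−301)/(776.20−601.08) = 301 + 91.73·99/175.12 ≈ 352.86, so AQI = 353.
AQIs: Site B=93, Site J=56, Site H=353. Site H (353) − Site B (93) = 260.

260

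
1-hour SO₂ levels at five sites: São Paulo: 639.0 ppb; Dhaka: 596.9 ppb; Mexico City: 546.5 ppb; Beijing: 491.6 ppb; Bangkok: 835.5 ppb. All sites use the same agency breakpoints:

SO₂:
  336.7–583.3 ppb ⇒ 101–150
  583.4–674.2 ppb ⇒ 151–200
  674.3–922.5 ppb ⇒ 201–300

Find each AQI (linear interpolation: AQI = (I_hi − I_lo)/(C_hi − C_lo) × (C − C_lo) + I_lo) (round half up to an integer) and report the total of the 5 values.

879

São Paulo: 639.0 ∈ [583.4, 674.2] ↔ index [151, 200].
151 + (639.0−583.4)·(200−151)/(674.2−583.4) = 151 + 55.6·49/90.8 ≈ 181.00, so AQI = 181.
Dhaka 596.9: bracket 583.4–674.2 → index 151–200; slope 49/90.8, offset 13.5.
AQI = 151 + 49/90.8·13.5 ≈ 158.29 ⇒ 158.
Mexico City: 546.5 ∈ [336.7, 583.3] ↔ index [101, 150].
101 + (546.5−336.7)·(150−101)/(583.3−336.7) = 101 + 209.8·49/246.6 ≈ 142.69, so AQI = 143.
Beijing: 491.6 lies in 336.7–583.3, so I_lo=101, I_hi=150, C_lo=336.7, C_hi=583.3.
(150−101)/(583.3−336.7) × (491.6−336.7) + 101 = 49/246.6 × 154.9 + 101 ≈ 131.78 → 132.
Bangkok: 835.5 lies in 674.3–922.5, so I_lo=201, I_hi=300, C_lo=674.3, C_hi=922.5.
(300−201)/(922.5−674.3) × (835.5−674.3) + 201 = 99/248.2 × 161.2 + 201 ≈ 265.30 → 265.
AQIs: São Paulo=181, Dhaka=158, Mexico City=143, Beijing=132, Bangkok=265. Sum = 181 + 158 + 143 + 132 + 265 = 879.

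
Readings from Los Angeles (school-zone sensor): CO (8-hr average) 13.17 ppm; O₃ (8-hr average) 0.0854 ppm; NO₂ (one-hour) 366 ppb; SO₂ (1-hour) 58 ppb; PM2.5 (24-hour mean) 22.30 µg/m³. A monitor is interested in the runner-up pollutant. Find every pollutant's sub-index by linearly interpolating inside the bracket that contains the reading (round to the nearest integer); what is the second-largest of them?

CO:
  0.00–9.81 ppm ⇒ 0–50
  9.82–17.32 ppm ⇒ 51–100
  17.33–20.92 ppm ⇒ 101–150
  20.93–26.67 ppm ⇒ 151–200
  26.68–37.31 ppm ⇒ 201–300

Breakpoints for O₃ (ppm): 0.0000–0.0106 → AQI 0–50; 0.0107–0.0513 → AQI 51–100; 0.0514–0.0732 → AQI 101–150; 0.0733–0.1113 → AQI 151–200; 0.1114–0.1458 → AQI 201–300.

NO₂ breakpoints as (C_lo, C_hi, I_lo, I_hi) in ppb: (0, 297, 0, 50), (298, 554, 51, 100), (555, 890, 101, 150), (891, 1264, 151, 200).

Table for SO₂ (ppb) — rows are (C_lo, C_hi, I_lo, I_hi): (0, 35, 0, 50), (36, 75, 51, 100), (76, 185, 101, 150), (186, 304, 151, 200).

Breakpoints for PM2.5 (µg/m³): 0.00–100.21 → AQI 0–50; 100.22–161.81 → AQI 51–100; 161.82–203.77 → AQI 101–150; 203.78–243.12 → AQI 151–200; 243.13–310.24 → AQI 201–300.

79

CO: 13.17 lies in 9.82–17.32, so I_lo=51, I_hi=100, C_lo=9.82, C_hi=17.32.
(100−51)/(17.32−9.82) × (13.17−9.82) + 51 = 49/7.50 × 3.35 + 51 ≈ 72.89 → 73.
O₃: row 0.0733–0.1113 (AQI 151–200). (200−151)·(0.0854−0.0733)/(0.1113−0.0733) + 151 = 49·0.0121/0.0380 + 151 ≈ 166.60 → 167.
NO₂: row 298–554 (AQI 51–100). (100−51)·(366−298)/(554−298) + 51 = 49·68/256 + 51 ≈ 64.02 → 64.
SO₂: 58 lies in 36–75, so I_lo=51, I_hi=100, C_lo=36, C_hi=75.
(100−51)/(75−36) × (58−36) + 51 = 49/39 × 22 + 51 ≈ 78.64 → 79.
PM2.5 22.30: bracket 0.00–100.21 → index 0–50; slope 50/100.21, offset 22.30.
AQI = 0 + 50/100.21·22.30 ≈ 11.13 ⇒ 11.
Sub-indices: CO→73, O₃→167, NO₂→64, SO₂→79, PM2.5→11. Ranked high→low: 167, 79, 73, 64, 11. Second-highest sub-index = 79.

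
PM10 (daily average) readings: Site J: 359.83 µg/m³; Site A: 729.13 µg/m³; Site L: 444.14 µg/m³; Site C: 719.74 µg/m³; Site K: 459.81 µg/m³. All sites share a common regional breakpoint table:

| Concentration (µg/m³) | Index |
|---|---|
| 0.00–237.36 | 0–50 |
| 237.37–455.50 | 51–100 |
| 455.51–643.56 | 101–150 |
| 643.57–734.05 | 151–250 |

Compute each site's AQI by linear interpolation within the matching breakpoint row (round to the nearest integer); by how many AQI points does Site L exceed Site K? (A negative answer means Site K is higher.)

Site J: row 237.37–455.50 (AQI 51–100). (100−51)·(359.83−237.37)/(455.50−237.37) + 51 = 49·122.46/218.13 + 51 ≈ 78.51 → 79.
Site A: 729.13 ∈ [643.57, 734.05] ↔ index [151, 250].
151 + (729.13−643.57)·(250−151)/(734.05−643.57) = 151 + 85.56·99/90.48 ≈ 244.62, so AQI = 245.
Site L 444.14: bracket 237.37–455.50 → index 51–100; slope 49/218.13, offset 206.77.
AQI = 51 + 49/218.13·206.77 ≈ 97.45 ⇒ 97.
Site C: 719.74 lies in 643.57–734.05, so I_lo=151, I_hi=250, C_lo=643.57, C_hi=734.05.
(250−151)/(734.05−643.57) × (719.74−643.57) + 151 = 99/90.48 × 76.17 + 151 ≈ 234.34 → 234.
Site K: 459.81 lies in 455.51–643.56, so I_lo=101, I_hi=150, C_lo=455.51, C_hi=643.56.
(150−101)/(643.56−455.51) × (459.81−455.51) + 101 = 49/188.05 × 4.30 + 101 ≈ 102.12 → 102.
AQIs: Site J=79, Site A=245, Site L=97, Site C=234, Site K=102. Site L (97) − Site K (102) = -5.

-5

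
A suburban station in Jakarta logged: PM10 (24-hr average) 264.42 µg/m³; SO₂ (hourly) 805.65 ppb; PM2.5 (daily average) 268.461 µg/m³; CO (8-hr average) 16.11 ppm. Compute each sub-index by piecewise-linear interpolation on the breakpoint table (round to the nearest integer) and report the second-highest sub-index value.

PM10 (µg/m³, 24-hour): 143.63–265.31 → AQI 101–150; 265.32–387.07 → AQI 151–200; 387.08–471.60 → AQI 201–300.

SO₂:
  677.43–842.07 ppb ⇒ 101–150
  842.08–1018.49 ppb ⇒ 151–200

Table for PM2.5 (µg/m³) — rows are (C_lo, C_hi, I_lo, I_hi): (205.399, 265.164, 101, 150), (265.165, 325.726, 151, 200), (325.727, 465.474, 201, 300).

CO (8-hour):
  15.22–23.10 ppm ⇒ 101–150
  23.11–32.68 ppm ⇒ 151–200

150

PM10: 264.42 lies in 143.63–265.31, so I_lo=101, I_hi=150, C_lo=143.63, C_hi=265.31.
(150−101)/(265.31−143.63) × (264.42−143.63) + 101 = 49/121.68 × 120.79 + 101 ≈ 149.64 → 150.
SO₂: 805.65 lies in 677.43–842.07, so I_lo=101, I_hi=150, C_lo=677.43, C_hi=842.07.
(150−101)/(842.07−677.43) × (805.65−677.43) + 101 = 49/164.64 × 128.22 + 101 ≈ 139.16 → 139.
PM2.5: 268.461 lies in 265.165–325.726, so I_lo=151, I_hi=200, C_lo=265.165, C_hi=325.726.
(200−151)/(325.726−265.165) × (268.461−265.165) + 151 = 49/60.561 × 3.296 + 151 ≈ 153.67 → 154.
CO: 16.11 ∈ [15.22, 23.10] ↔ index [101, 150].
101 + (16.11−15.22)·(150−101)/(23.10−15.22) = 101 + 0.89·49/7.88 ≈ 106.53, so AQI = 107.
Sub-indices: PM10→150, SO₂→139, PM2.5→154, CO→107. Ranked high→low: 154, 150, 139, 107. Second-highest sub-index = 150.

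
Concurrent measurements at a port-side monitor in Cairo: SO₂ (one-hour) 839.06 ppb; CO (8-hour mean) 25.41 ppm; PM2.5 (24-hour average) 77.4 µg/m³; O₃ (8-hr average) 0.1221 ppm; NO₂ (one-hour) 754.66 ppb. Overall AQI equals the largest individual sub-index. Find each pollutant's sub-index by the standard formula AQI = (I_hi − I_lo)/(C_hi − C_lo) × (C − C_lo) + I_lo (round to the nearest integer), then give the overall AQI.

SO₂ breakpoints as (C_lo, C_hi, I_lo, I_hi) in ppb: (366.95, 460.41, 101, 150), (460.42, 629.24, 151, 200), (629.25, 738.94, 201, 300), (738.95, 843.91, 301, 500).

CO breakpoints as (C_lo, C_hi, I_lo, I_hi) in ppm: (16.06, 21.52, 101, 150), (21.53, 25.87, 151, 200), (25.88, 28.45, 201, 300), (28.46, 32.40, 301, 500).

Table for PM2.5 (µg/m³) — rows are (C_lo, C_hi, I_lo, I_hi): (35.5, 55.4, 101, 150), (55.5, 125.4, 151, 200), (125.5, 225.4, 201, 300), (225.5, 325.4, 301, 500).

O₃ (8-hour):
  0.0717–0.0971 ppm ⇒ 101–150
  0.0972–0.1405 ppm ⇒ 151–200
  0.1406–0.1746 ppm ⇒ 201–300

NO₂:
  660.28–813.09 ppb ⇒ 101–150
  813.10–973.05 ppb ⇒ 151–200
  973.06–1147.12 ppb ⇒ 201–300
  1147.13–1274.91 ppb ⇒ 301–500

SO₂ 839.06: bracket 738.95–843.91 → index 301–500; slope 199/104.96, offset 100.11.
AQI = 301 + 199/104.96·100.11 ≈ 490.80 ⇒ 491.
CO 25.41: bracket 21.53–25.87 → index 151–200; slope 49/4.34, offset 3.88.
AQI = 151 + 49/4.34·3.88 ≈ 194.81 ⇒ 195.
PM2.5: row 55.5–125.4 (AQI 151–200). (200−151)·(77.4−55.5)/(125.4−55.5) + 151 = 49·21.9/69.9 + 151 ≈ 166.35 → 166.
O₃: 0.1221 lies in 0.0972–0.1405, so I_lo=151, I_hi=200, C_lo=0.0972, C_hi=0.1405.
(200−151)/(0.1405−0.0972) × (0.1221−0.0972) + 151 = 49/0.0433 × 0.0249 + 151 ≈ 179.18 → 179.
NO₂: 754.66 lies in 660.28–813.09, so I_lo=101, I_hi=150, C_lo=660.28, C_hi=813.09.
(150−101)/(813.09−660.28) × (754.66−660.28) + 101 = 49/152.81 × 94.38 + 101 ≈ 131.26 → 131.
Sub-indices: SO₂→491, CO→195, PM2.5→166, O₃→179, NO₂→131. Overall AQI = max = 491; dominant pollutant is SO₂.

491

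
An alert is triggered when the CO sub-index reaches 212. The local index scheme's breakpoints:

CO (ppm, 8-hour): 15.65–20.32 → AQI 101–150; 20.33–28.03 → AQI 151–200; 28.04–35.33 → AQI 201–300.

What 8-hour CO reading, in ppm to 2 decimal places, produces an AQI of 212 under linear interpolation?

AQI 212 lies in the 201–300 band, which corresponds to 28.04–35.33 ppm.
C = 28.04 + (212−201)×(35.33−28.04)/(300−201) = 28.04 + 11×7.29/99 ≈ 28.8500 ppm → 28.85 ppm to 2 dp.

28.85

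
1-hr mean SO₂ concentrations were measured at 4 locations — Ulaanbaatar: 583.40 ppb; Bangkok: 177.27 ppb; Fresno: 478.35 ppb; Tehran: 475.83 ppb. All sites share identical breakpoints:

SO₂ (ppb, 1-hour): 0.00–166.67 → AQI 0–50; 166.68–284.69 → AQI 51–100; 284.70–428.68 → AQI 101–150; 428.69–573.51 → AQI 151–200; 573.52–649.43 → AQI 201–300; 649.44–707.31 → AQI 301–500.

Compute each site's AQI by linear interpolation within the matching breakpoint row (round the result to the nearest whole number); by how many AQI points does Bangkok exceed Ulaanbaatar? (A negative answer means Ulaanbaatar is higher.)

-159

Ulaanbaatar: 583.40 ∈ [573.52, 649.43] ↔ index [201, 300].
201 + (583.40−573.52)·(300−201)/(649.43−573.52) = 201 + 9.88·99/75.91 ≈ 213.89, so AQI = 214.
Bangkok: 177.27 ∈ [166.68, 284.69] ↔ index [51, 100].
51 + (177.27−166.68)·(100−51)/(284.69−166.68) = 51 + 10.59·49/118.01 ≈ 55.40, so AQI = 55.
Fresno 478.35: bracket 428.69–573.51 → index 151–200; slope 49/144.82, offset 49.66.
AQI = 151 + 49/144.82·49.66 ≈ 167.80 ⇒ 168.
Tehran: row 428.69–573.51 (AQI 151–200). (200−151)·(475.83−428.69)/(573.51−428.69) + 151 = 49·47.14/144.82 + 151 ≈ 166.95 → 167.
AQIs: Ulaanbaatar=214, Bangkok=55, Fresno=168, Tehran=167. Bangkok (55) − Ulaanbaatar (214) = -159.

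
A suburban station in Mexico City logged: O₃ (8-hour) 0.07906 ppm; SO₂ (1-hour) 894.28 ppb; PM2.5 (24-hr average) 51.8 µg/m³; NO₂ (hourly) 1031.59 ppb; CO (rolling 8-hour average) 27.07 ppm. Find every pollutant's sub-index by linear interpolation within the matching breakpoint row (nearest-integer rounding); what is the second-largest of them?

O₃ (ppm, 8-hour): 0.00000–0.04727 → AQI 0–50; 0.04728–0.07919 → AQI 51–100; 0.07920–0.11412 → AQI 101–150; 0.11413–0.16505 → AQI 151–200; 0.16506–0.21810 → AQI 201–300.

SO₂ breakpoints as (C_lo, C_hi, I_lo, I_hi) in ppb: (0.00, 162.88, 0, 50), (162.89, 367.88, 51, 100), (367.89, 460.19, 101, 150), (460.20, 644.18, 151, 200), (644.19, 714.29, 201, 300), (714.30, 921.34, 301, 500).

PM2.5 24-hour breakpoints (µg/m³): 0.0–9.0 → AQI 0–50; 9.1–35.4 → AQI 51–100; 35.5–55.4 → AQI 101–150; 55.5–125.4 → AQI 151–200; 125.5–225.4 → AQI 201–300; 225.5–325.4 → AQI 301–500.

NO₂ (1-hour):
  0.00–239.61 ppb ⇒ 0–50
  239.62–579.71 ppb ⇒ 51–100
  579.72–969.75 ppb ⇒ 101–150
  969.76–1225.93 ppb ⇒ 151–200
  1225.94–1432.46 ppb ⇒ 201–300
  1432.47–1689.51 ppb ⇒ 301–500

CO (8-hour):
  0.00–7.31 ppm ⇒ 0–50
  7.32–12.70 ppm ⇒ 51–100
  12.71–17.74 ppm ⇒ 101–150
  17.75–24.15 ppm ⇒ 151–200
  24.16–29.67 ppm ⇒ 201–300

O₃: row 0.04728–0.07919 (AQI 51–100). (100−51)·(0.07906−0.04728)/(0.07919−0.04728) + 51 = 49·0.03178/0.03191 + 51 ≈ 99.80 → 100.
SO₂: 894.28 ∈ [714.30, 921.34] ↔ index [301, 500].
301 + (894.28−714.30)·(500−301)/(921.34−714.30) = 301 + 179.98·199/207.04 ≈ 473.99, so AQI = 474.
PM2.5 51.8: bracket 35.5–55.4 → index 101–150; slope 49/19.9, offset 16.3.
AQI = 101 + 49/19.9·16.3 ≈ 141.14 ⇒ 141.
NO₂: 1031.59 lies in 969.76–1225.93, so I_lo=151, I_hi=200, C_lo=969.76, C_hi=1225.93.
(200−151)/(1225.93−969.76) × (1031.59−969.76) + 151 = 49/256.17 × 61.83 + 151 ≈ 162.83 → 163.
CO: 27.07 lies in 24.16–29.67, so I_lo=201, I_hi=300, C_lo=24.16, C_hi=29.67.
(300−201)/(29.67−24.16) × (27.07−24.16) + 201 = 99/5.51 × 2.91 + 201 ≈ 253.28 → 253.
Sub-indices: O₃→100, SO₂→474, PM2.5→141, NO₂→163, CO→253. Ranked high→low: 474, 253, 163, 141, 100. Second-highest sub-index = 253.

253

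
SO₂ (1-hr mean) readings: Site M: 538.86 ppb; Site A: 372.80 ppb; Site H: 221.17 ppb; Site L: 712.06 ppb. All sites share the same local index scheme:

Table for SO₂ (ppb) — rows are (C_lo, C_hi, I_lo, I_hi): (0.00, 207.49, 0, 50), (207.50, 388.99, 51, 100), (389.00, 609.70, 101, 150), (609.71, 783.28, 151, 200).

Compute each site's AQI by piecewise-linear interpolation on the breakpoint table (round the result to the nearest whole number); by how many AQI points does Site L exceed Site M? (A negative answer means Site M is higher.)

46

Site M: 538.86 ∈ [389.00, 609.70] ↔ index [101, 150].
101 + (538.86−389.00)·(150−101)/(609.70−389.00) = 101 + 149.86·49/220.70 ≈ 134.27, so AQI = 134.
Site A: 372.80 lies in 207.50–388.99, so I_lo=51, I_hi=100, C_lo=207.50, C_hi=388.99.
(100−51)/(388.99−207.50) × (372.80−207.50) + 51 = 49/181.49 × 165.30 + 51 ≈ 95.63 → 96.
Site H: 221.17 ∈ [207.50, 388.99] ↔ index [51, 100].
51 + (221.17−207.50)·(100−51)/(388.99−207.50) = 51 + 13.67·49/181.49 ≈ 54.69, so AQI = 55.
Site L: row 609.71–783.28 (AQI 151–200). (200−151)·(712.06−609.71)/(783.28−609.71) + 151 = 49·102.35/173.57 + 151 ≈ 179.89 → 180.
AQIs: Site M=134, Site A=96, Site H=55, Site L=180. Site L (180) − Site M (134) = 46.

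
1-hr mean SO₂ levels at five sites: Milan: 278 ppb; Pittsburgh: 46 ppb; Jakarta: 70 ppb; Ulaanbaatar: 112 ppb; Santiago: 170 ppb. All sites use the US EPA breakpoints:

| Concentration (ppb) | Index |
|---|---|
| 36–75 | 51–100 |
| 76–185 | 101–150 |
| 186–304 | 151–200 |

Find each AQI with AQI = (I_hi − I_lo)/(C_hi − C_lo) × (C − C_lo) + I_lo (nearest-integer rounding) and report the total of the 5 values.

607

Milan: 278 ∈ [186, 304] ↔ index [151, 200].
151 + (278−186)·(200−151)/(304−186) = 151 + 92·49/118 ≈ 189.20, so AQI = 189.
Pittsburgh: row 36–75 (AQI 51–100). (100−51)·(46−36)/(75−36) + 51 = 49·10/39 + 51 ≈ 63.56 → 64.
Jakarta 70: bracket 36–75 → index 51–100; slope 49/39, offset 34.
AQI = 51 + 49/39·34 ≈ 93.72 ⇒ 94.
Ulaanbaatar: row 76–185 (AQI 101–150). (150−101)·(112−76)/(185−76) + 101 = 49·36/109 + 101 ≈ 117.18 → 117.
Santiago: 170 ∈ [76, 185] ↔ index [101, 150].
101 + (170−76)·(150−101)/(185−76) = 101 + 94·49/109 ≈ 143.26, so AQI = 143.
AQIs: Milan=189, Pittsburgh=64, Jakarta=94, Ulaanbaatar=117, Santiago=143. Sum = 189 + 64 + 94 + 117 + 143 = 607.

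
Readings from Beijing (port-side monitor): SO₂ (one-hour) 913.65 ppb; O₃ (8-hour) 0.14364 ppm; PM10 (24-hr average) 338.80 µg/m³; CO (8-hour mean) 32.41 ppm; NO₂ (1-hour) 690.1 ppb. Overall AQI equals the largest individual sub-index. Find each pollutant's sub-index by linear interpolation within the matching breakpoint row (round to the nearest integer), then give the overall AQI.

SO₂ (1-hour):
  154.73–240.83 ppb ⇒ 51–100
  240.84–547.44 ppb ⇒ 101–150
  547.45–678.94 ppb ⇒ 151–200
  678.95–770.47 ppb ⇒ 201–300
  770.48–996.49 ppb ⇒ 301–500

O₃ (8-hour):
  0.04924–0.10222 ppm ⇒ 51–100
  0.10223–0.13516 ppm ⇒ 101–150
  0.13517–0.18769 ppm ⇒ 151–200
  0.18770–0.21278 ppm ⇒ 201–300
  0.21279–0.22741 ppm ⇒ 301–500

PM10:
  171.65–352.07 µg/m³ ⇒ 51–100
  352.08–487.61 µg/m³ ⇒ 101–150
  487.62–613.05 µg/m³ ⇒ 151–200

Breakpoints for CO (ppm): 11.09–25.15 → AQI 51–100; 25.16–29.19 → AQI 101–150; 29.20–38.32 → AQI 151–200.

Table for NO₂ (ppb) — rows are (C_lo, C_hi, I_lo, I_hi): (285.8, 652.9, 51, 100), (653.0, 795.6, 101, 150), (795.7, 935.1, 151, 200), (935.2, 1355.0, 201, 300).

SO₂ 913.65: bracket 770.48–996.49 → index 301–500; slope 199/226.01, offset 143.17.
AQI = 301 + 199/226.01·143.17 ≈ 427.06 ⇒ 427.
O₃: row 0.13517–0.18769 (AQI 151–200). (200−151)·(0.14364−0.13517)/(0.18769−0.13517) + 151 = 49·0.00847/0.05252 + 151 ≈ 158.90 → 159.
PM10: 338.80 lies in 171.65–352.07, so I_lo=51, I_hi=100, C_lo=171.65, C_hi=352.07.
(100−51)/(352.07−171.65) × (338.80−171.65) + 51 = 49/180.42 × 167.15 + 51 ≈ 96.40 → 96.
CO: 32.41 lies in 29.20–38.32, so I_lo=151, I_hi=200, C_lo=29.20, C_hi=38.32.
(200−151)/(38.32−29.20) × (32.41−29.20) + 151 = 49/9.12 × 3.21 + 151 ≈ 168.25 → 168.
NO₂: row 653.0–795.6 (AQI 101–150). (150−101)·(690.1−653.0)/(795.6−653.0) + 101 = 49·37.1/142.6 + 101 ≈ 113.75 → 114.
Sub-indices: SO₂→427, O₃→159, PM10→96, CO→168, NO₂→114. Overall AQI = max = 427; dominant pollutant is SO₂.

427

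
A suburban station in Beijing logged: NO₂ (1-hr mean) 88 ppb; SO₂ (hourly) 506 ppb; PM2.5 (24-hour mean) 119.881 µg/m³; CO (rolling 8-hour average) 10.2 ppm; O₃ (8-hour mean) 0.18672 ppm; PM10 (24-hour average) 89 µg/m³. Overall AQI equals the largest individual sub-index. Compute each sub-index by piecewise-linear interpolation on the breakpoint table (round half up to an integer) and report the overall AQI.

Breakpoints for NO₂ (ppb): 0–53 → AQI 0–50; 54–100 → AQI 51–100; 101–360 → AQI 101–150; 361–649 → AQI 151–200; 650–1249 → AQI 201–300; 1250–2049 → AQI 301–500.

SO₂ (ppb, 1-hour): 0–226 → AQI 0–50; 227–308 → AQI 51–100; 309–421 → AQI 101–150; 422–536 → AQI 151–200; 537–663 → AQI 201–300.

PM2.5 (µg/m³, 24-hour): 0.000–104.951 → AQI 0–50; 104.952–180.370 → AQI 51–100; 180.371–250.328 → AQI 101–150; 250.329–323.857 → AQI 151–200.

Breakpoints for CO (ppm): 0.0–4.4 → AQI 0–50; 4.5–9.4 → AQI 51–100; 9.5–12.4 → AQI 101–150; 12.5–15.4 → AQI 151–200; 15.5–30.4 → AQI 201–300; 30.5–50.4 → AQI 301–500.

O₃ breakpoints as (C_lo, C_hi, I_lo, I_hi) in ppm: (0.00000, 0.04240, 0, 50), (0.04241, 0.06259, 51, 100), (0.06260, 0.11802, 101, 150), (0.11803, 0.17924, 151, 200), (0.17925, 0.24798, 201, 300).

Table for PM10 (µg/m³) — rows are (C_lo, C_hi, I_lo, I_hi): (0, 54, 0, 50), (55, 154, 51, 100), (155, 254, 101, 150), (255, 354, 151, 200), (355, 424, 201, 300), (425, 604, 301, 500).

NO₂: 88 lies in 54–100, so I_lo=51, I_hi=100, C_lo=54, C_hi=100.
(100−51)/(100−54) × (88−54) + 51 = 49/46 × 34 + 51 ≈ 87.22 → 87.
SO₂: 506 lies in 422–536, so I_lo=151, I_hi=200, C_lo=422, C_hi=536.
(200−151)/(536−422) × (506−422) + 151 = 49/114 × 84 + 151 ≈ 187.11 → 187.
PM2.5: 119.881 ∈ [104.952, 180.370] ↔ index [51, 100].
51 + (119.881−104.952)·(100−51)/(180.370−104.952) = 51 + 14.929·49/75.418 ≈ 60.70, so AQI = 61.
CO: row 9.5–12.4 (AQI 101–150). (150−101)·(10.2−9.5)/(12.4−9.5) + 101 = 49·0.7/2.9 + 101 ≈ 112.83 → 113.
O₃ 0.18672: bracket 0.17925–0.24798 → index 201–300; slope 99/0.06873, offset 0.00747.
AQI = 201 + 99/0.06873·0.00747 ≈ 211.76 ⇒ 212.
PM10: row 55–154 (AQI 51–100). (100−51)·(89−55)/(154−55) + 51 = 49·34/99 + 51 ≈ 67.83 → 68.
Sub-indices: NO₂→87, SO₂→187, PM2.5→61, CO→113, O₃→212, PM10→68. Overall AQI = max = 212; dominant pollutant is O₃.
AQI 212: Very Unhealthy.

212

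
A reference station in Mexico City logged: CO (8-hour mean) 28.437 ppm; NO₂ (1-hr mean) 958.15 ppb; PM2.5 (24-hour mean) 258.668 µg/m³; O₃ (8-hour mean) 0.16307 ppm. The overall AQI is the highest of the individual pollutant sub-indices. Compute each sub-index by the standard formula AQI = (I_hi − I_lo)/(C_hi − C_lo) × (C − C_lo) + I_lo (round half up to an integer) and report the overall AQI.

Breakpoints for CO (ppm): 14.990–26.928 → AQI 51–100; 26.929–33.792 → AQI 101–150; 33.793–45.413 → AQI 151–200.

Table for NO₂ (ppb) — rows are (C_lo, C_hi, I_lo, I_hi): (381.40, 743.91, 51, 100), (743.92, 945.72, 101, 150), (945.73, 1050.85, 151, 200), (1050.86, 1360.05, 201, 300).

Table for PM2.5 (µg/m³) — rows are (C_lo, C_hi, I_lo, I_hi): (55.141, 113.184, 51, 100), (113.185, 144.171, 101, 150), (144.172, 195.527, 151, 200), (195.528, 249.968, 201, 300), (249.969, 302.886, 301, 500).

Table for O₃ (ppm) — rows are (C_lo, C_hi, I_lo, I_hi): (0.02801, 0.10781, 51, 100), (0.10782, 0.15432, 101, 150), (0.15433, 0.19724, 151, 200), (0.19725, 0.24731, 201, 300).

CO: 28.437 ∈ [26.929, 33.792] ↔ index [101, 150].
101 + (28.437−26.929)·(150−101)/(33.792−26.929) = 101 + 1.508·49/6.863 ≈ 111.77, so AQI = 112.
NO₂: 958.15 lies in 945.73–1050.85, so I_lo=151, I_hi=200, C_lo=945.73, C_hi=1050.85.
(200−151)/(1050.85−945.73) × (958.15−945.73) + 151 = 49/105.12 × 12.42 + 151 ≈ 156.79 → 157.
PM2.5: 258.668 lies in 249.969–302.886, so I_lo=301, I_hi=500, C_lo=249.969, C_hi=302.886.
(500−301)/(302.886−249.969) × (258.668−249.969) + 301 = 199/52.917 × 8.699 + 301 ≈ 333.71 → 334.
O₃ 0.16307: bracket 0.15433–0.19724 → index 151–200; slope 49/0.04291, offset 0.00874.
AQI = 151 + 49/0.04291·0.00874 ≈ 160.98 ⇒ 161.
Sub-indices: CO→112, NO₂→157, PM2.5→334, O₃→161. Overall AQI = max = 334; dominant pollutant is PM2.5.

334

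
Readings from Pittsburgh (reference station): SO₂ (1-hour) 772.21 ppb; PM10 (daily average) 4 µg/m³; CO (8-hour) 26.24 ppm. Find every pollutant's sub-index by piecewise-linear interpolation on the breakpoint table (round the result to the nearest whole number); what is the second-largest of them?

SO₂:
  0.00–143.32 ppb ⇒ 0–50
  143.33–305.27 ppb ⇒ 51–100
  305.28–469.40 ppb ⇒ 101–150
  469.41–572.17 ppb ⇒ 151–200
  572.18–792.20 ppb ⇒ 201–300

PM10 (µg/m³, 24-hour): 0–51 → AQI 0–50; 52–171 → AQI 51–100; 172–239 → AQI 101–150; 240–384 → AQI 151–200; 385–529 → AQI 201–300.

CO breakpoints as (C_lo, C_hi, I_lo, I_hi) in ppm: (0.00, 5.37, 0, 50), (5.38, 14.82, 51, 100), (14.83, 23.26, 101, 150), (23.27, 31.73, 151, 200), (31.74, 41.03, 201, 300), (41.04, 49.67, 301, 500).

168

SO₂ 772.21: bracket 572.18–792.20 → index 201–300; slope 99/220.02, offset 200.03.
AQI = 201 + 99/220.02·200.03 ≈ 291.01 ⇒ 291.
PM10: 4 lies in 0–51, so I_lo=0, I_hi=50, C_lo=0, C_hi=51.
(50−0)/(51−0) × (4−0) + 0 = 50/51 × 4 + 0 ≈ 3.92 → 4.
CO: 26.24 lies in 23.27–31.73, so I_lo=151, I_hi=200, C_lo=23.27, C_hi=31.73.
(200−151)/(31.73−23.27) × (26.24−23.27) + 151 = 49/8.46 × 2.97 + 151 ≈ 168.20 → 168.
Sub-indices: SO₂→291, PM10→4, CO→168. Ranked high→low: 291, 168, 4. Second-highest sub-index = 168.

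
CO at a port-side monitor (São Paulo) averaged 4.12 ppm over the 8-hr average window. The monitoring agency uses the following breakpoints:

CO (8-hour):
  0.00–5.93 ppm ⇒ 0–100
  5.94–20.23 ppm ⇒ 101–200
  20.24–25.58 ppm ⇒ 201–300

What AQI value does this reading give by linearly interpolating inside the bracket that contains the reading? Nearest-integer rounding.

69

CO: 4.12 ∈ [0.00, 5.93] ↔ index [0, 100].
0 + (4.12−0.00)·(100−0)/(5.93−0.00) = 0 + 4.12·100/5.93 ≈ 69.48, so AQI = 69.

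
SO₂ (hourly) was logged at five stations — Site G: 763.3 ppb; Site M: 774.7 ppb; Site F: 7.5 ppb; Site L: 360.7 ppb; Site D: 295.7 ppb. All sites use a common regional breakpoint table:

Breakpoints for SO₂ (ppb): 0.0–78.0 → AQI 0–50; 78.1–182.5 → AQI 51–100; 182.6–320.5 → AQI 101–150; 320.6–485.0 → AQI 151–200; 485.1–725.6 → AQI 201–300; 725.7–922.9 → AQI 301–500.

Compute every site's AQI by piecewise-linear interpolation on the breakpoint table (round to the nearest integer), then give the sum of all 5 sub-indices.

998

Site G 763.3: bracket 725.7–922.9 → index 301–500; slope 199/197.2, offset 37.6.
AQI = 301 + 199/197.2·37.6 ≈ 338.94 ⇒ 339.
Site M: row 725.7–922.9 (AQI 301–500). (500−301)·(774.7−725.7)/(922.9−725.7) + 301 = 199·49.0/197.2 + 301 ≈ 350.45 → 350.
Site F: row 0.0–78.0 (AQI 0–50). (50−0)·(7.5−0.0)/(78.0−0.0) + 0 = 50·7.5/78.0 + 0 ≈ 4.81 → 5.
Site L: 360.7 lies in 320.6–485.0, so I_lo=151, I_hi=200, C_lo=320.6, C_hi=485.0.
(200−151)/(485.0−320.6) × (360.7−320.6) + 151 = 49/164.4 × 40.1 + 151 ≈ 162.95 → 163.
Site D: 295.7 lies in 182.6–320.5, so I_lo=101, I_hi=150, C_lo=182.6, C_hi=320.5.
(150−101)/(320.5−182.6) × (295.7−182.6) + 101 = 49/137.9 × 113.1 + 101 ≈ 141.19 → 141.
AQIs: Site G=339, Site M=350, Site F=5, Site L=163, Site D=141. Sum = 339 + 350 + 5 + 163 + 141 = 998.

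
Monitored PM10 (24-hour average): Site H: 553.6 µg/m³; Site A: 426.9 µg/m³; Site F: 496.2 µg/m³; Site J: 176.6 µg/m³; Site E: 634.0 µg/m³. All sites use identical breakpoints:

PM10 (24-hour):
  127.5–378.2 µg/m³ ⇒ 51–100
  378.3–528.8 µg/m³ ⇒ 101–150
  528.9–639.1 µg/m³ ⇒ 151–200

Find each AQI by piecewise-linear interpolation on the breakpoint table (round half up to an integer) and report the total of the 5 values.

677

Site H: 553.6 ∈ [528.9, 639.1] ↔ index [151, 200].
151 + (553.6−528.9)·(200−151)/(639.1−528.9) = 151 + 24.7·49/110.2 ≈ 161.98, so AQI = 162.
Site A: row 378.3–528.8 (AQI 101–150). (150−101)·(426.9−378.3)/(528.8−378.3) + 101 = 49·48.6/150.5 + 101 ≈ 116.82 → 117.
Site F: 496.2 lies in 378.3–528.8, so I_lo=101, I_hi=150, C_lo=378.3, C_hi=528.8.
(150−101)/(528.8−378.3) × (496.2−378.3) + 101 = 49/150.5 × 117.9 + 101 ≈ 139.39 → 139.
Site J 176.6: bracket 127.5–378.2 → index 51–100; slope 49/250.7, offset 49.1.
AQI = 51 + 49/250.7·49.1 ≈ 60.60 ⇒ 61.
Site E: 634.0 lies in 528.9–639.1, so I_lo=151, I_hi=200, C_lo=528.9, C_hi=639.1.
(200−151)/(639.1−528.9) × (634.0−528.9) + 151 = 49/110.2 × 105.1 + 151 ≈ 197.73 → 198.
AQIs: Site H=162, Site A=117, Site F=139, Site J=61, Site E=198. Sum = 162 + 117 + 139 + 61 + 198 = 677.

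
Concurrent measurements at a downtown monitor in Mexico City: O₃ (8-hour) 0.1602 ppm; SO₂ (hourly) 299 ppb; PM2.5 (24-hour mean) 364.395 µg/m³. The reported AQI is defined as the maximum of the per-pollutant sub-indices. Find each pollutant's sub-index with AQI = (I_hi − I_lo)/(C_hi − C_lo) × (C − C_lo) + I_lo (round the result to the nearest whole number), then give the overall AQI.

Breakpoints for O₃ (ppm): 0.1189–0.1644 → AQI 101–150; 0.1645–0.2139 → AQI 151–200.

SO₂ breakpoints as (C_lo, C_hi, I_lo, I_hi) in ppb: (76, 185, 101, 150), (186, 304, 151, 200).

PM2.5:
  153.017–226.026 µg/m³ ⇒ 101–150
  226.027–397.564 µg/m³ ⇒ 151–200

O₃: 0.1602 lies in 0.1189–0.1644, so I_lo=101, I_hi=150, C_lo=0.1189, C_hi=0.1644.
(150−101)/(0.1644−0.1189) × (0.1602−0.1189) + 101 = 49/0.0455 × 0.0413 + 101 ≈ 145.48 → 145.
SO₂: 299 ∈ [186, 304] ↔ index [151, 200].
151 + (299−186)·(200−151)/(304−186) = 151 + 113·49/118 ≈ 197.92, so AQI = 198.
PM2.5: 364.395 lies in 226.027–397.564, so I_lo=151, I_hi=200, C_lo=226.027, C_hi=397.564.
(200−151)/(397.564−226.027) × (364.395−226.027) + 151 = 49/171.537 × 138.368 + 151 ≈ 190.53 → 191.
Sub-indices: O₃→145, SO₂→198, PM2.5→191. Overall AQI = max = 198; dominant pollutant is SO₂.

198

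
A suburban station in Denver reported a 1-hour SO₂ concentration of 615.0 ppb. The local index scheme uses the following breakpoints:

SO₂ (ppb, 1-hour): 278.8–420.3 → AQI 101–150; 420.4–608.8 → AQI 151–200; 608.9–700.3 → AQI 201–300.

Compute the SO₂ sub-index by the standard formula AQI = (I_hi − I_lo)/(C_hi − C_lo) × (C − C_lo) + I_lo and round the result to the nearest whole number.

SO₂: row 608.9–700.3 (AQI 201–300). (300−201)·(615.0−608.9)/(700.3−608.9) + 201 = 99·6.1/91.4 + 201 ≈ 207.61 → 208.
AQI 208 falls in the Very Unhealthy category.

208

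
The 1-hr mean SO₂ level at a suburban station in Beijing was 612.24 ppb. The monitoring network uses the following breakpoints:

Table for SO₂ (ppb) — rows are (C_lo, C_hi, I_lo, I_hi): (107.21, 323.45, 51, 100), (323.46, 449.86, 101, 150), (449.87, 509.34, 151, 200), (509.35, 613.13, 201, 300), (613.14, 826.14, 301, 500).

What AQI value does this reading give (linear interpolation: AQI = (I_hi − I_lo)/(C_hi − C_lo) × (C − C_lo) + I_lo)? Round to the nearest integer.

SO₂: 612.24 ∈ [509.35, 613.13] ↔ index [201, 300].
201 + (612.24−509.35)·(300−201)/(613.13−509.35) = 201 + 102.89·99/103.78 ≈ 299.15, so AQI = 299.

299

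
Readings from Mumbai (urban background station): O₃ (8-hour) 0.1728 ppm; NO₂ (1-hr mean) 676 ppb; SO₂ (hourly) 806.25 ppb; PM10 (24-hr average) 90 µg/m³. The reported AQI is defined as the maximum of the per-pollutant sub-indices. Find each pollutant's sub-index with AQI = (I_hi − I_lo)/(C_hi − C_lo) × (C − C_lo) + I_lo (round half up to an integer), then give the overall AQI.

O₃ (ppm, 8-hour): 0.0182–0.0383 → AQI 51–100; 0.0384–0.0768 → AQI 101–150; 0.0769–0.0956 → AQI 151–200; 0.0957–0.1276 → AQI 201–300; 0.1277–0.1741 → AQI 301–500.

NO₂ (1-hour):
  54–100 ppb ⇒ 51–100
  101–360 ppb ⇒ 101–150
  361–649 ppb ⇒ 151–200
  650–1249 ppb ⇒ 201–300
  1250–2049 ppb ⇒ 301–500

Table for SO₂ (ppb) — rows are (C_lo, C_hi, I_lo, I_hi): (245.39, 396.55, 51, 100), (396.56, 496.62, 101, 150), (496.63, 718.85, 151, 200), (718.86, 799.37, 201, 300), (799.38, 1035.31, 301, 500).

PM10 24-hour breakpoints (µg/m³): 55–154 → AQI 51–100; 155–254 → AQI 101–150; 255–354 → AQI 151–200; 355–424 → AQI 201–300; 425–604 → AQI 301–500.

494

O₃: 0.1728 ∈ [0.1277, 0.1741] ↔ index [301, 500].
301 + (0.1728−0.1277)·(500−301)/(0.1741−0.1277) = 301 + 0.0451·199/0.0464 ≈ 494.42, so AQI = 494.
NO₂: row 650–1249 (AQI 201–300). (300−201)·(676−650)/(1249−650) + 201 = 99·26/599 + 201 ≈ 205.30 → 205.
SO₂: 806.25 lies in 799.38–1035.31, so I_lo=301, I_hi=500, C_lo=799.38, C_hi=1035.31.
(500−301)/(1035.31−799.38) × (806.25−799.38) + 301 = 199/235.93 × 6.87 + 301 ≈ 306.79 → 307.
PM10 90: bracket 55–154 → index 51–100; slope 49/99, offset 35.
AQI = 51 + 49/99·35 ≈ 68.32 ⇒ 68.
Sub-indices: O₃→494, NO₂→205, SO₂→307, PM10→68. Overall AQI = max = 494; dominant pollutant is O₃.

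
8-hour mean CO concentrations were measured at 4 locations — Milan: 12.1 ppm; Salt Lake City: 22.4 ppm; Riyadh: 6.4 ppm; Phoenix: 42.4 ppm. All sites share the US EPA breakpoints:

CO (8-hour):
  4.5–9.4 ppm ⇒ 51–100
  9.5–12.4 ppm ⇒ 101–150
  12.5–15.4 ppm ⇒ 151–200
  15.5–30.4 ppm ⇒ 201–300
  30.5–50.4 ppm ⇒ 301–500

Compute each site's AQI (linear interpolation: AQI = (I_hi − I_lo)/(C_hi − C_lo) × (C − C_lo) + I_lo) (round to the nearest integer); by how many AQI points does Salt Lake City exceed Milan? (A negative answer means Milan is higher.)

Milan: 12.1 ∈ [9.5, 12.4] ↔ index [101, 150].
101 + (12.1−9.5)·(150−101)/(12.4−9.5) = 101 + 2.6·49/2.9 ≈ 144.93, so AQI = 145.
Salt Lake City: 22.4 ∈ [15.5, 30.4] ↔ index [201, 300].
201 + (22.4−15.5)·(300−201)/(30.4−15.5) = 201 + 6.9·99/14.9 ≈ 246.85, so AQI = 247.
Riyadh 6.4: bracket 4.5–9.4 → index 51–100; slope 49/4.9, offset 1.9.
AQI = 51 + 49/4.9·1.9 ≈ 70.00 ⇒ 70.
Phoenix: row 30.5–50.4 (AQI 301–500). (500−301)·(42.4−30.5)/(50.4−30.5) + 301 = 199·11.9/19.9 + 301 ≈ 420.00 → 420.
AQIs: Milan=145, Salt Lake City=247, Riyadh=70, Phoenix=420. Salt Lake City (247) − Milan (145) = 102.

102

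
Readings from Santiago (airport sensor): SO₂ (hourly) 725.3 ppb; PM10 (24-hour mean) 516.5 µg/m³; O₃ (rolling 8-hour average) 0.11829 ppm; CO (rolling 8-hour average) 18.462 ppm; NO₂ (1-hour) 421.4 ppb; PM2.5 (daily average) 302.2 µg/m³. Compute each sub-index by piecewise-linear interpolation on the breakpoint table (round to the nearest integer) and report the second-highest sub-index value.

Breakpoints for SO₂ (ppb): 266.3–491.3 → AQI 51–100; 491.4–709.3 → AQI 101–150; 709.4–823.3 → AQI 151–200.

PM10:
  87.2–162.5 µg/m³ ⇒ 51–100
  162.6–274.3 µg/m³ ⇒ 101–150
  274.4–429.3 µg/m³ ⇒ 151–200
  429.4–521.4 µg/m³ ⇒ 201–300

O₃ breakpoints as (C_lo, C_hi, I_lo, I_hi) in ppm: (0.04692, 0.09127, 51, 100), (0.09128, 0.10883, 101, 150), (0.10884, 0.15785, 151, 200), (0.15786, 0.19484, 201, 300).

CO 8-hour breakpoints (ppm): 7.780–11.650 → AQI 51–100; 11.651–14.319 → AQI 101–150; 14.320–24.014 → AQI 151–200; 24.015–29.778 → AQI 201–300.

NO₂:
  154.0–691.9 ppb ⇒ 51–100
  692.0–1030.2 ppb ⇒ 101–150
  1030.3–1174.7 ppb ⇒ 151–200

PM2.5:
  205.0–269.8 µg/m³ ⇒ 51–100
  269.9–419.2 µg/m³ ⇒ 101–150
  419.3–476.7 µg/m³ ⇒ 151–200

SO₂: 725.3 lies in 709.4–823.3, so I_lo=151, I_hi=200, C_lo=709.4, C_hi=823.3.
(200−151)/(823.3−709.4) × (725.3−709.4) + 151 = 49/113.9 × 15.9 + 151 ≈ 157.84 → 158.
PM10: row 429.4–521.4 (AQI 201–300). (300−201)·(516.5−429.4)/(521.4−429.4) + 201 = 99·87.1/92.0 + 201 ≈ 294.73 → 295.
O₃: 0.11829 ∈ [0.10884, 0.15785] ↔ index [151, 200].
151 + (0.11829−0.10884)·(200−151)/(0.15785−0.10884) = 151 + 0.00945·49/0.04901 ≈ 160.45, so AQI = 160.
CO: row 14.320–24.014 (AQI 151–200). (200−151)·(18.462−14.320)/(24.014−14.320) + 151 = 49·4.142/9.694 + 151 ≈ 171.94 → 172.
NO₂ 421.4: bracket 154.0–691.9 → index 51–100; slope 49/537.9, offset 267.4.
AQI = 51 + 49/537.9·267.4 ≈ 75.36 ⇒ 75.
PM2.5: 302.2 lies in 269.9–419.2, so I_lo=101, I_hi=150, C_lo=269.9, C_hi=419.2.
(150−101)/(419.2−269.9) × (302.2−269.9) + 101 = 49/149.3 × 32.3 + 101 ≈ 111.60 → 112.
Sub-indices: SO₂→158, PM10→295, O₃→160, CO→172, NO₂→75, PM2.5→112. Ranked high→low: 295, 172, 160, 158, 112, 75. Second-highest sub-index = 172.

172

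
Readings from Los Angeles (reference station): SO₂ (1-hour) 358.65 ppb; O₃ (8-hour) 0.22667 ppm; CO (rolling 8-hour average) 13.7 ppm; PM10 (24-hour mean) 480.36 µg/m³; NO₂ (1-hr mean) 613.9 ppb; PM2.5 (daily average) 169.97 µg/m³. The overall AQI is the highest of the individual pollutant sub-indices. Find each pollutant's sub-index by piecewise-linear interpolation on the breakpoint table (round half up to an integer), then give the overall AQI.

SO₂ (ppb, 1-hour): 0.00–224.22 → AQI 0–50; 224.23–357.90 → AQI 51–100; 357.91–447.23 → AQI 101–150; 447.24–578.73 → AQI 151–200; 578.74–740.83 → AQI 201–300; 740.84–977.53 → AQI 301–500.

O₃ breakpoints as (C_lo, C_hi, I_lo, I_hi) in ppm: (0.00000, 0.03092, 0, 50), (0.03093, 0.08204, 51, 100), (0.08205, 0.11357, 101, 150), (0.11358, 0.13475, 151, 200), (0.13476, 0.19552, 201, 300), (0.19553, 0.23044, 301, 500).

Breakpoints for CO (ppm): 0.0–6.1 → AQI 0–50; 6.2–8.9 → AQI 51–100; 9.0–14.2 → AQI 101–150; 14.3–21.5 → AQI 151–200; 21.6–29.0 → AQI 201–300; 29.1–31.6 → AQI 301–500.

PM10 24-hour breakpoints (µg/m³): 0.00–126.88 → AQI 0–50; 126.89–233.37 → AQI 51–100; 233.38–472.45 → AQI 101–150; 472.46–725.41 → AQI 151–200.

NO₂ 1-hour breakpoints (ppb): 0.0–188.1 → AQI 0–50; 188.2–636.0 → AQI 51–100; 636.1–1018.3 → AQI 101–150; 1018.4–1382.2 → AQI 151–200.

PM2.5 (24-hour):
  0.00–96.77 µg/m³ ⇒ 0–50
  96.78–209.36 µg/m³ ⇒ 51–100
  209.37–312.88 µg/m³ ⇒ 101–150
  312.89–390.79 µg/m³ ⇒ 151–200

479

SO₂: 358.65 lies in 357.91–447.23, so I_lo=101, I_hi=150, C_lo=357.91, C_hi=447.23.
(150−101)/(447.23−357.91) × (358.65−357.91) + 101 = 49/89.32 × 0.74 + 101 ≈ 101.41 → 101.
O₃ 0.22667: bracket 0.19553–0.23044 → index 301–500; slope 199/0.03491, offset 0.03114.
AQI = 301 + 199/0.03491·0.03114 ≈ 478.51 ⇒ 479.
CO: 13.7 ∈ [9.0, 14.2] ↔ index [101, 150].
101 + (13.7−9.0)·(150−101)/(14.2−9.0) = 101 + 4.7·49/5.2 ≈ 145.29, so AQI = 145.
PM10 480.36: bracket 472.46–725.41 → index 151–200; slope 49/252.95, offset 7.90.
AQI = 151 + 49/252.95·7.90 ≈ 152.53 ⇒ 153.
NO₂ 613.9: bracket 188.2–636.0 → index 51–100; slope 49/447.8, offset 425.7.
AQI = 51 + 49/447.8·425.7 ≈ 97.58 ⇒ 98.
PM2.5: row 96.78–209.36 (AQI 51–100). (100−51)·(169.97−96.78)/(209.36−96.78) + 51 = 49·73.19/112.58 + 51 ≈ 82.86 → 83.
Sub-indices: SO₂→101, O₃→479, CO→145, PM10→153, NO₂→98, PM2.5→83. Overall AQI = max = 479; dominant pollutant is O₃.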